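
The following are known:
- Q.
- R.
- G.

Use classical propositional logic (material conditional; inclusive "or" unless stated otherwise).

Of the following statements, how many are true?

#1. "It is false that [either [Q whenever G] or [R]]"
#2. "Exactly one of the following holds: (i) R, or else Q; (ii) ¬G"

#1: Formalization: ~((G -> Q) | R)

G -> Q = T -> T = T
(G -> Q) | R = T | T = T
~((G -> Q) | R) = ~T = F
Thus #1 is false.

#2: In symbols: (R | Q) xor ~G

R | Q = T | T = T
~G = ~T = F
(R | Q) xor ~G = T xor F = T
So #2 is true.

1 of the 2 statements is true (#2).

1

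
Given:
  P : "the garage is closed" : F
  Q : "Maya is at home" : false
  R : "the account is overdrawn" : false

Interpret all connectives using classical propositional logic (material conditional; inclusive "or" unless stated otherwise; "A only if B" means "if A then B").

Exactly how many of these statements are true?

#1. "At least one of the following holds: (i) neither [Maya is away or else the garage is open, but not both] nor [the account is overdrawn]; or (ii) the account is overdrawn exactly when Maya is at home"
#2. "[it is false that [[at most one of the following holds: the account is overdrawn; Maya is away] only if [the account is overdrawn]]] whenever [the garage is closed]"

2

#1: This is ((not Q xor not P) nor R) or (R iff Q).

not Q = not False = True
not P = not False = True
not Q xor not P = True xor True = False
(not Q xor not P) nor R = False nor False = True
R iff Q = False iff False = True
((not Q xor not P) nor R) or (R iff Q) = True or True = True
So #1 is true.

#2: Parsed as P -> not ((R nand not Q) -> R)

not Q = not False = True
R nand not Q = False nand True = True
(R nand not Q) -> R = True -> False = False
not ((R nand not Q) -> R) = not False = True
P -> not ((R nand not Q) -> R) = False -> True = True
Thus #2 is true.

True statements: 2 (#1, #2).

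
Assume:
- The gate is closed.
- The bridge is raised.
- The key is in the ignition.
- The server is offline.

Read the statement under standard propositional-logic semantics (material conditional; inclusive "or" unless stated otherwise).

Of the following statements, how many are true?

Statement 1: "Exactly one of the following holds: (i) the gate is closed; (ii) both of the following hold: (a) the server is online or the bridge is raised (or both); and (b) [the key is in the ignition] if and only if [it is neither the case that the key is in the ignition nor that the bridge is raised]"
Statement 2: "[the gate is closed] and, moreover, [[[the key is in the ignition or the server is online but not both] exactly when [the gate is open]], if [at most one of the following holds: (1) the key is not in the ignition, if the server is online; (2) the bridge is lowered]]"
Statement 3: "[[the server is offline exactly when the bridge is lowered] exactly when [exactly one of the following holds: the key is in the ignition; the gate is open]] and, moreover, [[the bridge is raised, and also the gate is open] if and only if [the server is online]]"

1

Let P = "the gate is open" (F), S = "the server is online" (F), Q = "the bridge is raised" (T), R = "the key is in the ignition" (T).

Statement 1: In symbols: ~P xor ((S | Q) & (R <-> (R nor Q)))

~P = ~F = T
S | Q = F | T = T
R nor Q = T nor T = F
R <-> (R nor Q) = T <-> F = F
(S | Q) & (R <-> (R nor Q)) = T & F = F
~P xor ((S | Q) & (R <-> (R nor Q))) = T xor F = T
Hence Statement 1 is true.

Statement 2: Formalization: ~P & (((S -> ~R) nand ~Q) -> ((R xor S) <-> P))

~P = ~F = T
~R = ~T = F
S -> ~R = F -> F = T
~Q = ~T = F
(S -> ~R) nand ~Q = T nand F = T
R xor S = T xor F = T
(R xor S) <-> P = T <-> F = F
((S -> ~R) nand ~Q) -> ((R xor S) <-> P) = T -> F = F
~P & (((S -> ~R) nand ~Q) -> ((R xor S) <-> P)) = T & F = F
Thus Statement 2 is false.

Statement 3: Parsed as ((~S <-> ~Q) <-> (R xor P)) & ((Q & P) <-> S)

~S = ~F = T
~Q = ~T = F
~S <-> ~Q = T <-> F = F
R xor P = T xor F = T
(~S <-> ~Q) <-> (R xor P) = F <-> T = F
Q & P = T & F = F
(Q & P) <-> S = F <-> F = T
((~S <-> ~Q) <-> (R xor P)) & ((Q & P) <-> S) = F & T = F
So Statement 3 is false.

Count: 1.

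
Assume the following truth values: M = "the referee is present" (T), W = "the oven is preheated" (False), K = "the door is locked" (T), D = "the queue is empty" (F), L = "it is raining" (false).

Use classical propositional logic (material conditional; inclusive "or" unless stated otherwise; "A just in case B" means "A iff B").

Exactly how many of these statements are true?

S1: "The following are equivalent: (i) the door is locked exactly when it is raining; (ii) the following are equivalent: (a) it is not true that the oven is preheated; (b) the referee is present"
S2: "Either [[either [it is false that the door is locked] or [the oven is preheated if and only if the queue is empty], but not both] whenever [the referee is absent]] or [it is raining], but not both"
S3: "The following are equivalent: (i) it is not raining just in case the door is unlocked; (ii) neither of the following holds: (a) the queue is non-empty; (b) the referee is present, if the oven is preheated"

S1: Formalization: (K iff L) iff (not W iff M)

K iff L = True iff False = False
not W = not False = True
not W iff M = True iff True = True
(K iff L) iff (not W iff M) = False iff True = False
Thus S1 is false.

S2: Formalization: (not M -> (not K xor (W iff D))) xor L

not M = not True = False
not K = not True = False
W iff D = False iff False = True
not K xor (W iff D) = False xor True = True
not M -> (not K xor (W iff D)) = False -> True = True
(not M -> (not K xor (W iff D))) xor L = True xor False = True
So S2 is true.

S3: In symbols: (not L iff not K) iff (not D nor (W -> M))

not L = not False = True
not K = not True = False
not L iff not K = True iff False = False
not D = not False = True
W -> M = False -> True = True
not D nor (W -> M) = True nor True = False
(not L iff not K) iff (not D nor (W -> M)) = False iff False = True
So S3 is true.

2 of the 3 statements are true (S2, S3).

2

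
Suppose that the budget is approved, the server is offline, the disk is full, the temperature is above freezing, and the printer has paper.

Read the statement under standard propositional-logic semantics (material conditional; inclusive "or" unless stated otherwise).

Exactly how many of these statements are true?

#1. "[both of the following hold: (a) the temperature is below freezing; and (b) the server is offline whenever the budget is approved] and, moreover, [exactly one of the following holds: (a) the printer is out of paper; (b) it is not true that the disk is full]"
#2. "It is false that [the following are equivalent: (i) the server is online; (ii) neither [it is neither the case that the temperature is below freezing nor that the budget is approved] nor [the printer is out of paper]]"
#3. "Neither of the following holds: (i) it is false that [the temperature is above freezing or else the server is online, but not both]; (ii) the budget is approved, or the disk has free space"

1

Let S = "the temperature is below freezing" (F), P = "the budget is approved" (T), Q = "the server is online" (F), U = "the printer has paper" (T), R = "the disk is full" (T).

#1: In symbols: (S ∧ (P → ¬Q)) ∧ (¬U ⊕ ¬R)

¬Q = ¬F = T
P → ¬Q = T → T = T
S ∧ (P → ¬Q) = F ∧ T = F
¬U = ¬T = F
¬R = ¬T = F
¬U ⊕ ¬R = F ⊕ F = F
(S ∧ (P → ¬Q)) ∧ (¬U ⊕ ¬R) = F ∧ F = F
Hence #1 is false.

#2: Formalization: ¬(Q ↔ ((S ↓ P) ↓ ¬U))

S ↓ P = F ↓ T = F
¬U = ¬T = F
(S ↓ P) ↓ ¬U = F ↓ F = T
Q ↔ ((S ↓ P) ↓ ¬U) = F ↔ T = F
¬(Q ↔ ((S ↓ P) ↓ ¬U)) = ¬F = T
So #2 is true.

#3: Formalization: ¬(¬S ⊕ Q) ↓ (P ∨ ¬R)

¬S = ¬F = T
¬S ⊕ Q = T ⊕ F = T
¬(¬S ⊕ Q) = ¬T = F
¬R = ¬T = F
P ∨ ¬R = T ∨ F = T
¬(¬S ⊕ Q) ↓ (P ∨ ¬R) = F ↓ T = F
Hence #3 is false.

True statements: 1.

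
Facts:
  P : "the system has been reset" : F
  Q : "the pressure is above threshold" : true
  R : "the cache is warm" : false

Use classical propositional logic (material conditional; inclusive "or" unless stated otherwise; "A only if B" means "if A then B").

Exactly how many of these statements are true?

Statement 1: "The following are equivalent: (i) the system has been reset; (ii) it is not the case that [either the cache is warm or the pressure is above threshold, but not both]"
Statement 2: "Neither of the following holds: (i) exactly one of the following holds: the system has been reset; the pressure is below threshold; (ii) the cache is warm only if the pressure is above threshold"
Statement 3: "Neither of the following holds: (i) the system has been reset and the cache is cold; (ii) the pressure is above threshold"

1

Statement 1: Parsed as P ↔ ¬(R ⊕ Q)

R ⊕ Q = F ⊕ T = T
¬(R ⊕ Q) = ¬T = F
P ↔ ¬(R ⊕ Q) = F ↔ F = T
Hence Statement 1 is true.

Statement 2: Parsed as (P ⊕ ¬Q) ↓ (R → Q)

¬Q = ¬T = F
P ⊕ ¬Q = F ⊕ F = F
R → Q = F → T = T
(P ⊕ ¬Q) ↓ (R → Q) = F ↓ T = F
Hence Statement 2 is false.

Statement 3: This is (P ∧ ¬R) ↓ Q.

¬R = ¬F = T
P ∧ ¬R = F ∧ T = F
(P ∧ ¬R) ↓ Q = F ↓ T = F
So Statement 3 is false.

Count: 1.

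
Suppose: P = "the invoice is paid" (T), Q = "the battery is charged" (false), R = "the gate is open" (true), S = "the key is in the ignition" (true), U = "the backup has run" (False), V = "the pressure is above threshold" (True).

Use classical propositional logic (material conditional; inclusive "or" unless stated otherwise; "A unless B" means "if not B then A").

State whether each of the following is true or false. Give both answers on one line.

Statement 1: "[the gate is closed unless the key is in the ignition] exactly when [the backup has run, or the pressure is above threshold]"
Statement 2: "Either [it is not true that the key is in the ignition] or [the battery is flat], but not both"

Statement 1: Parsed as (¬R ∨ S) ↔ (U ∨ V)

¬R = ¬T = F
¬R ∨ S = F ∨ T = T
U ∨ V = F ∨ T = T
(¬R ∨ S) ↔ (U ∨ V) = T ↔ T = T
Hence Statement 1 is true.

Statement 2: Parsed as ¬S ⊕ ¬Q

¬S = ¬T = F
¬Q = ¬F = T
¬S ⊕ ¬Q = F ⊕ T = T
Hence Statement 2 is true.

Statement 1 True / Statement 2 True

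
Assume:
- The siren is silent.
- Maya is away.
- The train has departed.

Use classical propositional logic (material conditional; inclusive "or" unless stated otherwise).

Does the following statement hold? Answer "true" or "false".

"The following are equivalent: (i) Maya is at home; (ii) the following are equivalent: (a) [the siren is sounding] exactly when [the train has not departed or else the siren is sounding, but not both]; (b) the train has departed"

Let P = "Maya is at home" (F), N = "the siren is sounding" (F), V = "the train has departed" (T).
In symbols: P ↔ ((N ↔ (¬V ⊕ N)) ↔ V)

¬V = ¬T = F
¬V ⊕ N = F ⊕ F = F
N ↔ (¬V ⊕ N) = F ↔ F = T
(N ↔ (¬V ⊕ N)) ↔ V = T ↔ T = T
P ↔ ((N ↔ (¬V ⊕ N)) ↔ V) = F ↔ T = F

False.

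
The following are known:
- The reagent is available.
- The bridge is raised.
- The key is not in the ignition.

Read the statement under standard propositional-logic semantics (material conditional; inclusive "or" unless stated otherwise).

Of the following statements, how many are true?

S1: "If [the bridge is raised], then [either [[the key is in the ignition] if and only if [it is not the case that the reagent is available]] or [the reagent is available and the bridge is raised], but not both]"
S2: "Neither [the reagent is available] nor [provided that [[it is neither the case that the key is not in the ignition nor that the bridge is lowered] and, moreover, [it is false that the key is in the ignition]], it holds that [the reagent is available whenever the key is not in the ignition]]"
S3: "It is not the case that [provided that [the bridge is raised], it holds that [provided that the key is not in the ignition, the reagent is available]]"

0

Let S = "the bridge is raised" (True), H = "the key is in the ignition" (False), G = "the reagent is available" (True).

S1: Formalization: S -> ((H iff not G) xor (G and S))

not G = not True = False
H iff not G = False iff False = True
G and S = True and True = True
(H iff not G) xor (G and S) = True xor True = False
S -> ((H iff not G) xor (G and S)) = True -> False = False
So S1 is false.

S2: Parsed as G nor (((not H nor not S) and not H) -> (not H -> G))

not H = not False = True
not S = not True = False
not H nor not S = True nor False = False
not H = not False = True
(not H nor not S) and not H = False and True = False
not H = not False = True
not H -> G = True -> True = True
((not H nor not S) and not H) -> (not H -> G) = False -> True = True
G nor (((not H nor not S) and not H) -> (not H -> G)) = True nor True = False
So S2 is false.

S3: Formalization: not (S -> (not H -> G))

not H = not False = True
not H -> G = True -> True = True
S -> (not H -> G) = True -> True = True
not (S -> (not H -> G)) = not True = False
Thus S3 is false.

Count: 0.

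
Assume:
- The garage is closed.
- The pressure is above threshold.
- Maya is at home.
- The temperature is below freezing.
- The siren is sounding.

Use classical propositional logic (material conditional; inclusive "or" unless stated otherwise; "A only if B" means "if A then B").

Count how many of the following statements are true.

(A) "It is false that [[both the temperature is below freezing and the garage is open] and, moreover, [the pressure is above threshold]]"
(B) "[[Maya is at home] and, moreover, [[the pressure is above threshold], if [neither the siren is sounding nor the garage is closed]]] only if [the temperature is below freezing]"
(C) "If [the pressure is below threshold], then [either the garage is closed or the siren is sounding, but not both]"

Let R = "the temperature is below freezing" (T), M = "the garage is closed" (T), V = "the pressure is above threshold" (T), D = "Maya is at home" (T), Q = "the siren is sounding" (T).

(A): Parsed as ¬((R ∧ ¬M) ∧ V)

¬M = ¬T = F
R ∧ ¬M = T ∧ F = F
(R ∧ ¬M) ∧ V = F ∧ T = F
¬((R ∧ ¬M) ∧ V) = ¬F = T
Thus (A) is true.

(B): This is (D ∧ ((Q ↓ M) → V)) → R.

Q ↓ M = T ↓ T = F
(Q ↓ M) → V = F → T = T
D ∧ ((Q ↓ M) → V) = T ∧ T = T
(D ∧ ((Q ↓ M) → V)) → R = T → T = T
Thus (B) is true.

(C): Formalization: ¬V → (M ⊕ Q)

¬V = ¬T = F
M ⊕ Q = T ⊕ T = F
¬V → (M ⊕ Q) = F → F = T
Hence (C) is true.

3 of the 3 statements are true ((A), (B), (C)).

3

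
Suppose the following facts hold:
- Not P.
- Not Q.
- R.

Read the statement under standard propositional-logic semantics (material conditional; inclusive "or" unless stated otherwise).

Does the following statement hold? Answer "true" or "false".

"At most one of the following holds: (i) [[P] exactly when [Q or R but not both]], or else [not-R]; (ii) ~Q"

True.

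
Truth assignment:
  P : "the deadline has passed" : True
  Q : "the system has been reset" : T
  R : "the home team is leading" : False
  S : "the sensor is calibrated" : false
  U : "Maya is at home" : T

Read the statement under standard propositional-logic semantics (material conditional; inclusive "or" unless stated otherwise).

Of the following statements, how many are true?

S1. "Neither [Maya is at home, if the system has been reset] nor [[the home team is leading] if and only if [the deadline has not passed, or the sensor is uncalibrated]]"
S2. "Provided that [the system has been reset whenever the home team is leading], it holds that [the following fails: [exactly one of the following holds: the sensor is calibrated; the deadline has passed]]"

0

S1: This is (Q -> U) nor (R <-> (~P | ~S)).

Q -> U = T -> T = T
~P = ~T = F
~S = ~F = T
~P | ~S = F | T = T
R <-> (~P | ~S) = F <-> T = F
(Q -> U) nor (R <-> (~P | ~S)) = T nor F = F
Hence S1 is false.

S2: In symbols: (R -> Q) -> ~(S xor P)

R -> Q = F -> T = T
S xor P = F xor T = T
~(S xor P) = ~T = F
(R -> Q) -> ~(S xor P) = T -> F = F
Thus S2 is false.

0 of the 2 statements are true (none).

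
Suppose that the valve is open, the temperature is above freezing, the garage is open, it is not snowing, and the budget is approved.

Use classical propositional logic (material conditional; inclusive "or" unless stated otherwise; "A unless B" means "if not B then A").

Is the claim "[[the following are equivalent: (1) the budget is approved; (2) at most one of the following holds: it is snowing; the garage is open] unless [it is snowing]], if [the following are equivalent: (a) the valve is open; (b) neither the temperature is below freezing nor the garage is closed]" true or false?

Let P = "the valve is open" (True), Q = "the temperature is below freezing" (False), R = "the garage is closed" (False), U = "the budget is approved" (True), S = "it is snowing" (False).
This is (P iff (Q nor R)) -> ((U iff (S nand not R)) or S).

Q nor R = False nor False = True
P iff (Q nor R) = True iff True = True
not R = not False = True
S nand not R = False nand True = True
U iff (S nand not R) = True iff True = True
(U iff (S nand not R)) or S = True or False = True
(P iff (Q nor R)) -> ((U iff (S nand not R)) or S) = True -> True = True

The statement is true.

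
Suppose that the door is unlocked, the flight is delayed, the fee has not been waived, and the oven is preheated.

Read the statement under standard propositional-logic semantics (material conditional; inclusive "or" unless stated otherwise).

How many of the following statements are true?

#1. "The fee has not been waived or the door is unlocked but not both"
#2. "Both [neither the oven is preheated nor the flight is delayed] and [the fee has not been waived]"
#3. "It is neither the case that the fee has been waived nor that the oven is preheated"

0

Let M = "the fee has been waived" (F), K = "the door is locked" (F), D = "the oven is preheated" (T), L = "the flight is delayed" (T).

#1: This is ~M xor ~K.

~M = ~F = T
~K = ~F = T
~M xor ~K = T xor T = F
Hence #1 is false.

#2: This is (D nor L) & ~M.

D nor L = T nor T = F
~M = ~F = T
(D nor L) & ~M = F & T = F
Hence #2 is false.

#3: This is M nor D.

M nor D = F nor T = F
Thus #3 is false.

0 of the 3 statements are true (none).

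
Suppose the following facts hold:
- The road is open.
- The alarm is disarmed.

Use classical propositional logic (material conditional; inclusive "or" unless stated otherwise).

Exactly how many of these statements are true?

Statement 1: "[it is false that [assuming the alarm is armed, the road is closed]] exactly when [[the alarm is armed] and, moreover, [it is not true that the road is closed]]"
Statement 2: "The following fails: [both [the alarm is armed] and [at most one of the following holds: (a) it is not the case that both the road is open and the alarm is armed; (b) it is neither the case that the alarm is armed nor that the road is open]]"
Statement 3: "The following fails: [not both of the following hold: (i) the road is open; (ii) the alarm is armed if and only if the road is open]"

Let N = "the alarm is armed" (False), H = "the road is closed" (False).

Statement 1: In symbols: not (N -> H) iff (N and not H)

N -> H = False -> False = True
not (N -> H) = not True = False
not H = not False = True
N and not H = False and True = False
not (N -> H) iff (N and not H) = False iff False = True
Thus Statement 1 is true.

Statement 2: In symbols: not (N and ((not H nand N) nand (N nor not H)))

not H = not False = True
not H nand N = True nand False = True
not H = not False = True
N nor not H = False nor True = False
(not H nand N) nand (N nor not H) = True nand False = True
N and ((not H nand N) nand (N nor not H)) = False and True = False
not (N and ((not H nand N) nand (N nor not H))) = not False = True
So Statement 2 is true.

Statement 3: Parsed as not (not H nand (N iff not H))

not H = not False = True
not H = not False = True
N iff not H = False iff True = False
not H nand (N iff not H) = True nand False = True
not (not H nand (N iff not H)) = not True = False
So Statement 3 is false.

2 of the 3 statements are true.

2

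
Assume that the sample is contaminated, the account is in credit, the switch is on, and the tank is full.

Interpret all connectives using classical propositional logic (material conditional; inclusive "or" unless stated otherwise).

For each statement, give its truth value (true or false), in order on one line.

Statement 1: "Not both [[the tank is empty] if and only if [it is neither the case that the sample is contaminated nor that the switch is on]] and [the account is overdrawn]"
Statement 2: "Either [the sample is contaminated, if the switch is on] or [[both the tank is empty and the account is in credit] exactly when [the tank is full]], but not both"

Let U = "the tank is full" (T), Q = "the sample is contaminated" (T), H = "the switch is on" (T), L = "the account is overdrawn" (F).

Statement 1: Parsed as (¬U ↔ (Q ↓ H)) ↑ L

¬U = ¬T = F
Q ↓ H = T ↓ T = F
¬U ↔ (Q ↓ H) = F ↔ F = T
(¬U ↔ (Q ↓ H)) ↑ L = T ↑ F = T
Thus Statement 1 is true.

Statement 2: Formalization: (H → Q) ⊕ ((¬U ∧ ¬L) ↔ U)

H → Q = T → T = T
¬U = ¬T = F
¬L = ¬F = T
¬U ∧ ¬L = F ∧ T = F
(¬U ∧ ¬L) ↔ U = F ↔ T = F
(H → Q) ⊕ ((¬U ∧ ¬L) ↔ U) = T ⊕ F = T
Hence Statement 2 is true.

Statement 1 T / Statement 2 T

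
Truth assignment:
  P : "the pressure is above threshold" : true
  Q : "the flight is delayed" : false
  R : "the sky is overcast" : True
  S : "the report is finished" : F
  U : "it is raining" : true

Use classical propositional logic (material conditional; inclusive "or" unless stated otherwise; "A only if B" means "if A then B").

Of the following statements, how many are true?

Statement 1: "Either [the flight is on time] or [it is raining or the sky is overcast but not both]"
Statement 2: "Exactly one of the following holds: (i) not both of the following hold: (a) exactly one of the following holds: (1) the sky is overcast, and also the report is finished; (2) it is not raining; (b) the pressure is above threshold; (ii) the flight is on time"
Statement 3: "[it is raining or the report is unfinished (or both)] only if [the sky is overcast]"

Statement 1: In symbols: ¬Q ∨ (U ⊕ R)

¬Q = ¬F = T
U ⊕ R = T ⊕ T = F
¬Q ∨ (U ⊕ R) = T ∨ F = T
Thus Statement 1 is true.

Statement 2: This is (((R ∧ S) ⊕ ¬U) ↑ P) ⊕ ¬Q.

R ∧ S = T ∧ F = F
¬U = ¬T = F
(R ∧ S) ⊕ ¬U = F ⊕ F = F
((R ∧ S) ⊕ ¬U) ↑ P = F ↑ T = T
¬Q = ¬F = T
(((R ∧ S) ⊕ ¬U) ↑ P) ⊕ ¬Q = T ⊕ T = F
So Statement 2 is false.

Statement 3: This is (U ∨ ¬S) → R.

¬S = ¬F = T
U ∨ ¬S = T ∨ T = T
(U ∨ ¬S) → R = T → T = T
So Statement 3 is true.

True statements: 2.

2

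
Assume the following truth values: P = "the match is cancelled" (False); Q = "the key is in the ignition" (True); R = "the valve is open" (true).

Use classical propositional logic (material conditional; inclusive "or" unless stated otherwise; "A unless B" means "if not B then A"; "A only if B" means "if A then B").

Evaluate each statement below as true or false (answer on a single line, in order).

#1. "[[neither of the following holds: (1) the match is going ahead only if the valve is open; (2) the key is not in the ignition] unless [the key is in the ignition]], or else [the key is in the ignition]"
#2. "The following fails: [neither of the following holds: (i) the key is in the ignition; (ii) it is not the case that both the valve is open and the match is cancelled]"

#1: Parsed as (((not P -> R) nor not Q) or Q) or Q

not P = not False = True
not P -> R = True -> True = True
not Q = not True = False
(not P -> R) nor not Q = True nor False = False
((not P -> R) nor not Q) or Q = False or True = True
(((not P -> R) nor not Q) or Q) or Q = True or True = True
Hence #1 is true.

#2: This is not (Q nor (R nand P)).

R nand P = True nand False = True
Q nor (R nand P) = True nor True = False
not (Q nor (R nand P)) = not False = True
Hence #2 is true.

#1 true / #2 true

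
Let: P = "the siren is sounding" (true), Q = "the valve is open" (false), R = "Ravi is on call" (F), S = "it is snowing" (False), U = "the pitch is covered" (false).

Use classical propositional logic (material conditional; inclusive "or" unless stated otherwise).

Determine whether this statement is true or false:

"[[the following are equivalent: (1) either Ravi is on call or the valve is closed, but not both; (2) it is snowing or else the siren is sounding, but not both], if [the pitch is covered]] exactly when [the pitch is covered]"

This is (U → ((R ⊕ ¬Q) ↔ (S ⊕ P))) ↔ U.

¬Q = ¬F = T
R ⊕ ¬Q = F ⊕ T = T
S ⊕ P = F ⊕ T = T
(R ⊕ ¬Q) ↔ (S ⊕ P) = T ↔ T = T
U → ((R ⊕ ¬Q) ↔ (S ⊕ P)) = F → T = T
(U → ((R ⊕ ¬Q) ↔ (S ⊕ P))) ↔ U = T ↔ F = F

False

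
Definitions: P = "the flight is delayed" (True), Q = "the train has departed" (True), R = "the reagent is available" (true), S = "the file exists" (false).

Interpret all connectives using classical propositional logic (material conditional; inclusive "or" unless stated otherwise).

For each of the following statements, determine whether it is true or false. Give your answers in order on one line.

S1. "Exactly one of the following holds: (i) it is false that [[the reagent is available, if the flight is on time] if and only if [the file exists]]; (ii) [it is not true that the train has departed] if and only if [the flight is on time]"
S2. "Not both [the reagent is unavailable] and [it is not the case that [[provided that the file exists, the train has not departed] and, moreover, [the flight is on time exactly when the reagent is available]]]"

S1 false / S2 true

S1: Parsed as ~((~P -> R) <-> S) xor (~Q <-> ~P)

~P = ~T = F
~P -> R = F -> T = T
(~P -> R) <-> S = T <-> F = F
~((~P -> R) <-> S) = ~F = T
~Q = ~T = F
~P = ~T = F
~Q <-> ~P = F <-> F = T
~((~P -> R) <-> S) xor (~Q <-> ~P) = T xor T = F
Thus S1 is false.

S2: Parsed as ~R nand ~((S -> ~Q) & (~P <-> R))

~R = ~T = F
~Q = ~T = F
S -> ~Q = F -> F = T
~P = ~T = F
~P <-> R = F <-> T = F
(S -> ~Q) & (~P <-> R) = T & F = F
~((S -> ~Q) & (~P <-> R)) = ~F = T
~R nand ~((S -> ~Q) & (~P <-> R)) = F nand T = T
Thus S2 is true.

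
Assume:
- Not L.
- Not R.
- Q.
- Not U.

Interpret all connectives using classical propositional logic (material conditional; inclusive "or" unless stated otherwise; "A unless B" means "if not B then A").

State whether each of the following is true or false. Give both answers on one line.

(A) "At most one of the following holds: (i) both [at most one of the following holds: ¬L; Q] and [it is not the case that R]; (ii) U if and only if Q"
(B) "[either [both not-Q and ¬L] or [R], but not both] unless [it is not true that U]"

(A) true / (B) true

(A): In symbols: ((¬L ↑ Q) ∧ ¬R) ↑ (U ↔ Q)

¬L = ¬F = T
¬L ↑ Q = T ↑ T = F
¬R = ¬F = T
(¬L ↑ Q) ∧ ¬R = F ∧ T = F
U ↔ Q = F ↔ T = F
((¬L ↑ Q) ∧ ¬R) ↑ (U ↔ Q) = F ↑ F = T
So (A) is true.

(B): Parsed as ((¬Q ∧ ¬L) ⊕ R) ∨ ¬U

¬Q = ¬T = F
¬L = ¬F = T
¬Q ∧ ¬L = F ∧ T = F
(¬Q ∧ ¬L) ⊕ R = F ⊕ F = F
¬U = ¬F = T
((¬Q ∧ ¬L) ⊕ R) ∨ ¬U = F ∨ T = T
Thus (B) is true.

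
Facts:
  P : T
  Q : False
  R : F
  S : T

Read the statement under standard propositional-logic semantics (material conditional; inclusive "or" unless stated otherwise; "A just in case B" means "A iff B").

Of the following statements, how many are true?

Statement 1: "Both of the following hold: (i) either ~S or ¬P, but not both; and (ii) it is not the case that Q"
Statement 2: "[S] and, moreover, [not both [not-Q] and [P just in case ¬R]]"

0

Statement 1: This is (¬S ⊕ ¬P) ∧ ¬Q.

¬S = ¬T = F
¬P = ¬T = F
¬S ⊕ ¬P = F ⊕ F = F
¬Q = ¬F = T
(¬S ⊕ ¬P) ∧ ¬Q = F ∧ T = F
So Statement 1 is false.

Statement 2: Parsed as S ∧ (¬Q ↑ (P ↔ ¬R))

¬Q = ¬F = T
¬R = ¬F = T
P ↔ ¬R = T ↔ T = T
¬Q ↑ (P ↔ ¬R) = T ↑ T = F
S ∧ (¬Q ↑ (P ↔ ¬R)) = T ∧ F = F
Thus Statement 2 is false.

0 of the 2 statements are true (none).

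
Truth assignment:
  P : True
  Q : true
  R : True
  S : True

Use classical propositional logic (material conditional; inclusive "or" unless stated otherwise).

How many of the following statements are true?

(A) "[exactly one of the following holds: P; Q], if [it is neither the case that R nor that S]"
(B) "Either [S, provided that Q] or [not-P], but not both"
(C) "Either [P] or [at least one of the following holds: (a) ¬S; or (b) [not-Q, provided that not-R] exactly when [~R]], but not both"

3

(A): Formalization: (R ↓ S) → (P ⊕ Q)

R ↓ S = T ↓ T = F
P ⊕ Q = T ⊕ T = F
(R ↓ S) → (P ⊕ Q) = F → F = T
Hence (A) is true.

(B): Parsed as (Q → S) ⊕ ¬P

Q → S = T → T = T
¬P = ¬T = F
(Q → S) ⊕ ¬P = T ⊕ F = T
So (B) is true.

(C): Formalization: P ⊕ (¬S ∨ ((¬R → ¬Q) ↔ ¬R))

¬S = ¬T = F
¬R = ¬T = F
¬Q = ¬T = F
¬R → ¬Q = F → F = T
¬R = ¬T = F
(¬R → ¬Q) ↔ ¬R = T ↔ F = F
¬S ∨ ((¬R → ¬Q) ↔ ¬R) = F ∨ F = F
P ⊕ (¬S ∨ ((¬R → ¬Q) ↔ ¬R)) = T ⊕ F = T
Thus (C) is true.

Count: 3.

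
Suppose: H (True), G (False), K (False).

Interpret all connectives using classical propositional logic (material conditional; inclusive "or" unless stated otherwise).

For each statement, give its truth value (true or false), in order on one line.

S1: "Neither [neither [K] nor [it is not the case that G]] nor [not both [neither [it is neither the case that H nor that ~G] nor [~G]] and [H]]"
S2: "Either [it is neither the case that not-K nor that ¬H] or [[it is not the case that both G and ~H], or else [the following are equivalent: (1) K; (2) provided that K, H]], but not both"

S1: Formalization: (K nor not G) nor (((H nor not G) nor not G) nand H)

not G = not False = True
K nor not G = False nor True = False
not G = not False = True
H nor not G = True nor True = False
not G = not False = True
(H nor not G) nor not G = False nor True = False
((H nor not G) nor not G) nand H = False nand True = True
(K nor not G) nor (((H nor not G) nor not G) nand H) = False nor True = False
So S1 is false.

S2: In symbols: (not K nor not H) xor ((G nand not H) or (K iff (K -> H)))

not K = not False = True
not H = not True = False
not K nor not H = True nor False = False
not H = not True = False
G nand not H = False nand False = True
K -> H = False -> True = True
K iff (K -> H) = False iff True = False
(G nand not H) or (K iff (K -> H)) = True or False = True
(not K nor not H) xor ((G nand not H) or (K iff (K -> H))) = False xor True = True
So S2 is true.

S1 false; S2 true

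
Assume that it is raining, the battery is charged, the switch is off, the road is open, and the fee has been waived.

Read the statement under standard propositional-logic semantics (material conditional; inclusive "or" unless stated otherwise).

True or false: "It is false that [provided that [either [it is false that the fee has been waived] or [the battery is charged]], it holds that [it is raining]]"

false

Let Q = "the fee has been waived" (T), D = "the battery is charged" (T), R = "it is raining" (T).
This is ~((~Q | D) -> R).

~Q = ~T = F
~Q | D = F | T = T
(~Q | D) -> R = T -> T = T
~((~Q | D) -> R) = ~T = F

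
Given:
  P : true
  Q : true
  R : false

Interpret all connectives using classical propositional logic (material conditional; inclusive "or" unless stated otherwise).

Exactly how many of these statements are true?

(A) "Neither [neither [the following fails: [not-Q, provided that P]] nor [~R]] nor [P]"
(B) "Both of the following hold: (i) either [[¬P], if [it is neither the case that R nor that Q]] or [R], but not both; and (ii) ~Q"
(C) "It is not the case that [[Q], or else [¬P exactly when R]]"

(A): This is (¬(P → ¬Q) ↓ ¬R) ↓ P.

¬Q = ¬T = F
P → ¬Q = T → F = F
¬(P → ¬Q) = ¬F = T
¬R = ¬F = T
¬(P → ¬Q) ↓ ¬R = T ↓ T = F
(¬(P → ¬Q) ↓ ¬R) ↓ P = F ↓ T = F
So (A) is false.

(B): Formalization: (((R ↓ Q) → ¬P) ⊕ R) ∧ ¬Q

R ↓ Q = F ↓ T = F
¬P = ¬T = F
(R ↓ Q) → ¬P = F → F = T
((R ↓ Q) → ¬P) ⊕ R = T ⊕ F = T
¬Q = ¬T = F
(((R ↓ Q) → ¬P) ⊕ R) ∧ ¬Q = T ∧ F = F
Thus (B) is false.

(C): In symbols: ¬(Q ∨ (¬P ↔ R))

¬P = ¬T = F
¬P ↔ R = F ↔ F = T
Q ∨ (¬P ↔ R) = T ∨ T = T
¬(Q ∨ (¬P ↔ R)) = ¬T = F
Hence (C) is false.

Count: 0.

0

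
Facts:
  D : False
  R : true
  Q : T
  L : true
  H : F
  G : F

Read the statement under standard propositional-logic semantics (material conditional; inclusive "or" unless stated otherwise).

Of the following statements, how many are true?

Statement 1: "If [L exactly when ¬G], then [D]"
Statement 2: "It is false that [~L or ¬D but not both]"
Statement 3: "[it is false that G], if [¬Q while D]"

1

Statement 1: Formalization: (L <-> ~G) -> D

~G = ~F = T
L <-> ~G = T <-> T = T
(L <-> ~G) -> D = T -> F = F
Hence Statement 1 is false.

Statement 2: In symbols: ~(~L xor ~D)

~L = ~T = F
~D = ~F = T
~L xor ~D = F xor T = T
~(~L xor ~D) = ~T = F
So Statement 2 is false.

Statement 3: Parsed as (~Q & D) -> ~G

~Q = ~T = F
~Q & D = F & F = F
~G = ~F = T
(~Q & D) -> ~G = F -> T = T
Hence Statement 3 is true.

True statements: 1 (Statement 3).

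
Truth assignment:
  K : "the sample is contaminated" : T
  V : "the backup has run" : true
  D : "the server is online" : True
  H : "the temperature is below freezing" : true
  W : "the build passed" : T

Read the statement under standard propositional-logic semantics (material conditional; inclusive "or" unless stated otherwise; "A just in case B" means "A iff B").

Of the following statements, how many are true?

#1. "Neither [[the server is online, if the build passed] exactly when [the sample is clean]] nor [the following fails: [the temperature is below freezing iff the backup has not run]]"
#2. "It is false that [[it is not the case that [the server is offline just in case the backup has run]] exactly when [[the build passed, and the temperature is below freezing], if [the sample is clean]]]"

0

#1: In symbols: ((W → D) ↔ ¬K) ↓ ¬(H ↔ ¬V)

W → D = T → T = T
¬K = ¬T = F
(W → D) ↔ ¬K = T ↔ F = F
¬V = ¬T = F
H ↔ ¬V = T ↔ F = F
¬(H ↔ ¬V) = ¬F = T
((W → D) ↔ ¬K) ↓ ¬(H ↔ ¬V) = F ↓ T = F
Thus #1 is false.

#2: Formalization: ¬(¬(¬D ↔ V) ↔ (¬K → (W ∧ H)))

¬D = ¬T = F
¬D ↔ V = F ↔ T = F
¬(¬D ↔ V) = ¬F = T
¬K = ¬T = F
W ∧ H = T ∧ T = T
¬K → (W ∧ H) = F → T = T
¬(¬D ↔ V) ↔ (¬K → (W ∧ H)) = T ↔ T = T
¬(¬(¬D ↔ V) ↔ (¬K → (W ∧ H))) = ¬T = F
Thus #2 is false.

0 of the 2 statements are true (none).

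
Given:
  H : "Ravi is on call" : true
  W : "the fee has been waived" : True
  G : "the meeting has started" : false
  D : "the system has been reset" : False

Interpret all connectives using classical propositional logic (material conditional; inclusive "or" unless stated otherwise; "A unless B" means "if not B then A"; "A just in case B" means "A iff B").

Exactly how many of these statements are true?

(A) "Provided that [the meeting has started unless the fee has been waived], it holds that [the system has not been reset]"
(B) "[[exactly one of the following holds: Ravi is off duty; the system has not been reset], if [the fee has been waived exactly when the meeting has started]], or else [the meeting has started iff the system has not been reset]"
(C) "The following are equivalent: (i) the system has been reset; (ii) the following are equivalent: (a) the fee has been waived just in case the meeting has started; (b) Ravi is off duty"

2

(A): In symbols: (G | W) -> ~D

G | W = F | T = T
~D = ~F = T
(G | W) -> ~D = T -> T = T
Hence (A) is true.

(B): This is ((W <-> G) -> (~H xor ~D)) | (G <-> ~D).

W <-> G = T <-> F = F
~H = ~T = F
~D = ~F = T
~H xor ~D = F xor T = T
(W <-> G) -> (~H xor ~D) = F -> T = T
~D = ~F = T
G <-> ~D = F <-> T = F
((W <-> G) -> (~H xor ~D)) | (G <-> ~D) = T | F = T
So (B) is true.

(C): In symbols: D <-> ((W <-> G) <-> ~H)

W <-> G = T <-> F = F
~H = ~T = F
(W <-> G) <-> ~H = F <-> F = T
D <-> ((W <-> G) <-> ~H) = F <-> T = F
Thus (C) is false.

True statements: 2 ((A), (B)).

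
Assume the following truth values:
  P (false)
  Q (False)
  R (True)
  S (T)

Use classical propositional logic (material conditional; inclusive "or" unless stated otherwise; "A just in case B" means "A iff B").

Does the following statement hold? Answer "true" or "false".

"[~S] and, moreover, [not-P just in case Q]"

false

Values: S=T, P=F, Q=F.
Parsed as ~S & (~P <-> Q)

~S = ~T = F
~P = ~F = T
~P <-> Q = T <-> F = F
~S & (~P <-> Q) = F & F = F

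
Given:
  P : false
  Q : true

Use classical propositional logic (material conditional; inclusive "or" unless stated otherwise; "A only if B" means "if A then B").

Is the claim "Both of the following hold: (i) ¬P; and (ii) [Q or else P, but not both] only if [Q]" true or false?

The statement is true.

Formalization: not P and ((Q xor P) -> Q)

not P = not False = True
Q xor P = True xor False = True
(Q xor P) -> Q = True -> True = True
not P and ((Q xor P) -> Q) = True and True = True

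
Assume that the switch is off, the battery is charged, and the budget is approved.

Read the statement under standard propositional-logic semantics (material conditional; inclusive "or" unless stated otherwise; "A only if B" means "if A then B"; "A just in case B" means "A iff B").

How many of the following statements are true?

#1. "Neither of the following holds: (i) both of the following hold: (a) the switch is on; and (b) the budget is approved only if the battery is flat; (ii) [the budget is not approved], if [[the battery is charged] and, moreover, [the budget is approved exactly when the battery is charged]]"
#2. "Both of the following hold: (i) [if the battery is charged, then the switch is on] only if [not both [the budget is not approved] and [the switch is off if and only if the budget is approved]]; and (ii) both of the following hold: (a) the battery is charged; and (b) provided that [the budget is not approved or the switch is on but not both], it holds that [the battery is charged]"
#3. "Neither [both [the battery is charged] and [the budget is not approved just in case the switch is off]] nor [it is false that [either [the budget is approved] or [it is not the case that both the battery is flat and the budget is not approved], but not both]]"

2

Let P = "the switch is on" (F), R = "the budget is approved" (T), Q = "the battery is charged" (T).

#1: Parsed as (P ∧ (R → ¬Q)) ↓ ((Q ∧ (R ↔ Q)) → ¬R)

¬Q = ¬T = F
R → ¬Q = T → F = F
P ∧ (R → ¬Q) = F ∧ F = F
R ↔ Q = T ↔ T = T
Q ∧ (R ↔ Q) = T ∧ T = T
¬R = ¬T = F
(Q ∧ (R ↔ Q)) → ¬R = T → F = F
(P ∧ (R → ¬Q)) ↓ ((Q ∧ (R ↔ Q)) → ¬R) = F ↓ F = T
Thus #1 is true.

#2: In symbols: ((Q → P) → (¬R ↑ (¬P ↔ R))) ∧ (Q ∧ ((¬R ⊕ P) → Q))

Q → P = T → F = F
¬R = ¬T = F
¬P = ¬F = T
¬P ↔ R = T ↔ T = T
¬R ↑ (¬P ↔ R) = F ↑ T = T
(Q → P) → (¬R ↑ (¬P ↔ R)) = F → T = T
¬R = ¬T = F
¬R ⊕ P = F ⊕ F = F
(¬R ⊕ P) → Q = F → T = T
Q ∧ ((¬R ⊕ P) → Q) = T ∧ T = T
((Q → P) → (¬R ↑ (¬P ↔ R))) ∧ (Q ∧ ((¬R ⊕ P) → Q)) = T ∧ T = T
So #2 is true.

#3: In symbols: (Q ∧ (¬R ↔ ¬P)) ↓ ¬(R ⊕ (¬Q ↑ ¬R))

¬R = ¬T = F
¬P = ¬F = T
¬R ↔ ¬P = F ↔ T = F
Q ∧ (¬R ↔ ¬P) = T ∧ F = F
¬Q = ¬T = F
¬R = ¬T = F
¬Q ↑ ¬R = F ↑ F = T
R ⊕ (¬Q ↑ ¬R) = T ⊕ T = F
¬(R ⊕ (¬Q ↑ ¬R)) = ¬F = T
(Q ∧ (¬R ↔ ¬P)) ↓ ¬(R ⊕ (¬Q ↑ ¬R)) = F ↓ T = F
Thus #3 is false.

True statements: 2 (#1, #2).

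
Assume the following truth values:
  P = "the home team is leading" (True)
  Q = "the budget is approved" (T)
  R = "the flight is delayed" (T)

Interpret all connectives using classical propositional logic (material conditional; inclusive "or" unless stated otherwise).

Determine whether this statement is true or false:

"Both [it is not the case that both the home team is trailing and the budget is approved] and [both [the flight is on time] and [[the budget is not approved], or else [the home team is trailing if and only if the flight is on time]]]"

false

Values: P=T, Q=T, R=T.
In symbols: (¬P ↑ Q) ∧ (¬R ∧ (¬Q ∨ (¬P ↔ ¬R)))

¬P = ¬T = F
¬P ↑ Q = F ↑ T = T
¬R = ¬T = F
¬Q = ¬T = F
¬P = ¬T = F
¬R = ¬T = F
¬P ↔ ¬R = F ↔ F = T
¬Q ∨ (¬P ↔ ¬R) = F ∨ T = T
¬R ∧ (¬Q ∨ (¬P ↔ ¬R)) = F ∧ T = F
(¬P ↑ Q) ∧ (¬R ∧ (¬Q ∨ (¬P ↔ ¬R))) = T ∧ F = F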